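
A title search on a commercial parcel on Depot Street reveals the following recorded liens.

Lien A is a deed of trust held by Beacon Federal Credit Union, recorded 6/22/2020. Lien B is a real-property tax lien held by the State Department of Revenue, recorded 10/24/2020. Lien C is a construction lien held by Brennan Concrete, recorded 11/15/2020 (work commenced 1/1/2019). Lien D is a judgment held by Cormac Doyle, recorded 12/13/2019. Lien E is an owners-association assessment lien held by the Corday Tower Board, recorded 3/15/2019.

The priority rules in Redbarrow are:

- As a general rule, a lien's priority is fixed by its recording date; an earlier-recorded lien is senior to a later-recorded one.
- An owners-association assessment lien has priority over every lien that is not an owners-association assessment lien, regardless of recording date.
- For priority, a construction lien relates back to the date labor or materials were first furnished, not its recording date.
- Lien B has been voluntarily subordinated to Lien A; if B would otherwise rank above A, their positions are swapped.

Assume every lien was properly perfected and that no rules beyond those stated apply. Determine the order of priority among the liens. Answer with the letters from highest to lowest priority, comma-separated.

E, C, D, A, B

Effective dates: C relates back to 1/1/2019 (work commenced).
As an owners-association assessment lien, E is senior to every other lien.
The other liens, earliest effective date first: C (1/1/2019), D (12/13/2019), A (6/22/2020), B (10/24/2020).
B is already junior to A, so the subordination agreement changes nothing.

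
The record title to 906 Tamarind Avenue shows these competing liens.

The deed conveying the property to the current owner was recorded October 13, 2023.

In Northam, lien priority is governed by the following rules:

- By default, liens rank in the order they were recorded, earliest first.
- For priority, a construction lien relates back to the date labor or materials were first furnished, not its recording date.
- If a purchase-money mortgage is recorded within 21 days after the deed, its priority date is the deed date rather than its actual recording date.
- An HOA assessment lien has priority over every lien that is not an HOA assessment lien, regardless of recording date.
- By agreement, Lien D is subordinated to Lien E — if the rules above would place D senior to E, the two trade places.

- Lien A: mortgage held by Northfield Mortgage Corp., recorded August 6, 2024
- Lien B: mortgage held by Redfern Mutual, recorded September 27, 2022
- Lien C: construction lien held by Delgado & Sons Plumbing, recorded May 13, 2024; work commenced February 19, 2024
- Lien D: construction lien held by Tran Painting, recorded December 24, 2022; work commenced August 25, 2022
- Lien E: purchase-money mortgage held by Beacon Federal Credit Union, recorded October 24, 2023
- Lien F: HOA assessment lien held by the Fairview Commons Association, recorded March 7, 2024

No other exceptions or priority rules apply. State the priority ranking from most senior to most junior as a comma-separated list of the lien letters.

First, effective dates: C's effective date is February 19, 2024, when work began; D is treated as recorded August 25, 2022, the work-commencement date; E's effective date is the deed date, October 13, 2023.
As an HOA assessment lien, F is senior to every other lien.
Remaining liens by effective date: D (August 25, 2022), B (September 27, 2022), E (October 13, 2023), C (February 19, 2024), A (August 6, 2024).
D is senior to E before the subordination, so the two trade places.

F, E, B, D, C, A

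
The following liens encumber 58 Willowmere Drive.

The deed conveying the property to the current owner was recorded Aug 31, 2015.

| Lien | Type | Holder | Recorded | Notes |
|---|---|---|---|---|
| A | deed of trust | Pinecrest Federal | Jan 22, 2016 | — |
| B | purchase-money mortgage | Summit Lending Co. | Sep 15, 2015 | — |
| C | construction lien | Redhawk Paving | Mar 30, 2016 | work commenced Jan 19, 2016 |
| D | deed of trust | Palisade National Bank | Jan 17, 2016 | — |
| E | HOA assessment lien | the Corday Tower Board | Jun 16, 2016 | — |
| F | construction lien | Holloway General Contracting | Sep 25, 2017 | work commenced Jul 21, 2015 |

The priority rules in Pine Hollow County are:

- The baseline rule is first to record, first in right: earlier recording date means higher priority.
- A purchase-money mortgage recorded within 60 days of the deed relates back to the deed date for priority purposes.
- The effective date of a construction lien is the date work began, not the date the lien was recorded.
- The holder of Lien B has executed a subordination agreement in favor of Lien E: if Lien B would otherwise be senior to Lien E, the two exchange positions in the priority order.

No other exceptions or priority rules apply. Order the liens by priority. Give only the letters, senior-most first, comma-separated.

Adjusting effective dates: B was recorded within the 60-day window, so its effective date is the deed date Aug 31, 2015; C's effective date is Jan 19, 2016, when work began; F is treated as recorded Jul 21, 2015, the work-commencement date.
By effective date, earliest first: F (Jul 21, 2015), B (Aug 31, 2015), D (Jan 17, 2016), C (Jan 19, 2016), A (Jan 22, 2016), E (Jun 16, 2016).
Because B would otherwise rank above E, the subordination swaps them.

F, E, D, C, A, B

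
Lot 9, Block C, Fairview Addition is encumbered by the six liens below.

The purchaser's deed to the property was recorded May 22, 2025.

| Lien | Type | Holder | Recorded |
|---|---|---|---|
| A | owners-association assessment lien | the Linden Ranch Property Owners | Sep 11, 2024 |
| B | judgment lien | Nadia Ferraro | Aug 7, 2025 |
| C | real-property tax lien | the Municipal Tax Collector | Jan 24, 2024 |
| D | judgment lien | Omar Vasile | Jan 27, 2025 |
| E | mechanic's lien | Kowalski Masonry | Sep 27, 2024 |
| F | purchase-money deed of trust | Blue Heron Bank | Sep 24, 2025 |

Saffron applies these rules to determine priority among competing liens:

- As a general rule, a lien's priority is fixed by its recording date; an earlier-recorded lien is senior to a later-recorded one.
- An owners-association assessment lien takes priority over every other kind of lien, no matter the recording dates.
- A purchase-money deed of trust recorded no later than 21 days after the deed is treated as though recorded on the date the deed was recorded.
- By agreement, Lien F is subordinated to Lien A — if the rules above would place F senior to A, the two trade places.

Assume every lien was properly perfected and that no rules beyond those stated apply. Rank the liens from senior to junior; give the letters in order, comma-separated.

Effective dates: F missed the 21-day window (125 days after the deed), so its recording date stands.
A is an owners-association assessment lien, so it outranks all other liens regardless of date.
Remaining liens by effective date: C (Jan 24, 2024), E (Sep 27, 2024), D (Jan 27, 2025), B (Aug 7, 2025), F (Sep 24, 2025).
Since F is not senior to A, the subordination leaves the order unchanged.

A, C, E, D, B, F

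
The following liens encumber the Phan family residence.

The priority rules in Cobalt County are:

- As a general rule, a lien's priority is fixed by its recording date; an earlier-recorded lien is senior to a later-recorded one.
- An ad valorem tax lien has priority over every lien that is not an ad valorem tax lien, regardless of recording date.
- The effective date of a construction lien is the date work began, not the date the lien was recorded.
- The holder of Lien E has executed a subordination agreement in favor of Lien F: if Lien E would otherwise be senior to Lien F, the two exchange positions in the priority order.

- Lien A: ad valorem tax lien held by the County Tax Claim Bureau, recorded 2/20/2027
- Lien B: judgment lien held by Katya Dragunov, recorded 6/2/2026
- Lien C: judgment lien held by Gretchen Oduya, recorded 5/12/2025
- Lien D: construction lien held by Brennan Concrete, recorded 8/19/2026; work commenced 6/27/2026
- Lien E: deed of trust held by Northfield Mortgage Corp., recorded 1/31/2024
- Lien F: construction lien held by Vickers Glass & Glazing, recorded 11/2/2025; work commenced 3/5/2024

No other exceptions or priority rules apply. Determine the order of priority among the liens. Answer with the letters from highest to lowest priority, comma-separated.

A, F, E, C, B, D

Adjusting effective dates: D is treated as recorded 6/27/2026, the work-commencement date; F is treated as recorded 3/5/2024, the work-commencement date.
A is an ad valorem tax lien, so it outranks all other liens regardless of date.
Ordering the rest by effective date: E (1/31/2024), F (3/5/2024), C (5/12/2025), B (6/2/2026), D (6/27/2026).
Because E would otherwise rank above F, the subordination swaps them.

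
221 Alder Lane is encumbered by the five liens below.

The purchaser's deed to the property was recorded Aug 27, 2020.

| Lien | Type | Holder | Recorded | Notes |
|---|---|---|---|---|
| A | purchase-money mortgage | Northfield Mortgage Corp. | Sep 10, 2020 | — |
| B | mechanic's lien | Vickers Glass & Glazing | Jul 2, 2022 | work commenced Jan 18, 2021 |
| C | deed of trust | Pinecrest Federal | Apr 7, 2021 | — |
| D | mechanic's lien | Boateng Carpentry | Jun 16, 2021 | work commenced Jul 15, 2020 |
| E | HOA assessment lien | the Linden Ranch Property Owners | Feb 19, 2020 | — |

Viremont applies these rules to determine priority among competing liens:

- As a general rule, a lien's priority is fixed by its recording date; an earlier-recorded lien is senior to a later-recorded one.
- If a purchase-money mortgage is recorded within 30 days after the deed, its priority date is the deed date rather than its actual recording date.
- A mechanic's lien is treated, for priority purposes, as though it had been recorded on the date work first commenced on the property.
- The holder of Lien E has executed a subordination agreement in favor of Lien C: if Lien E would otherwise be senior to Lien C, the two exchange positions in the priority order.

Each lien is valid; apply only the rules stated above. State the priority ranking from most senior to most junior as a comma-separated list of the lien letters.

C, D, A, B, E

First, effective dates: A's effective date is the deed date, Aug 27, 2020; B relates back to Jan 18, 2021 (work commenced); D is treated as recorded Jul 15, 2020, the work-commencement date.
Sorted by effective date: E (Feb 19, 2020), D (Jul 15, 2020), A (Aug 27, 2020), B (Jan 18, 2021), C (Apr 7, 2021).
The subordination applies — E was senior to C — so E and C swap.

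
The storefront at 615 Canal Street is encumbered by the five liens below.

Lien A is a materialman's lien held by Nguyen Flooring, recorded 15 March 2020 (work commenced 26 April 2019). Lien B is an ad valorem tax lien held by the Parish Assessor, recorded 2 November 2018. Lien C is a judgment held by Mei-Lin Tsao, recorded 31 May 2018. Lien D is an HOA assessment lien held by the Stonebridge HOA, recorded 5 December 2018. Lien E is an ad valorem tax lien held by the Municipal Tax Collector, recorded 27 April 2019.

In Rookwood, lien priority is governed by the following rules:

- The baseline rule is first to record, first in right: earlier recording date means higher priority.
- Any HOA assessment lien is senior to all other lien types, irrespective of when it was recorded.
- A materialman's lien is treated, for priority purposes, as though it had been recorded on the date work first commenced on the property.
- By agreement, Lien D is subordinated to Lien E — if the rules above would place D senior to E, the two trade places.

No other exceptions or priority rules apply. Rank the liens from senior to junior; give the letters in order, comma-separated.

Effective dates: A relates back to 26 April 2019 (work commenced).
D is an HOA assessment lien and takes priority over every other lien.
The other liens, earliest effective date first: C (31 May 2018), B (2 November 2018), A (26 April 2019), E (27 April 2019).
D would otherwise be senior to E, so under the subordination agreement D and E exchange positions.

E, C, B, A, D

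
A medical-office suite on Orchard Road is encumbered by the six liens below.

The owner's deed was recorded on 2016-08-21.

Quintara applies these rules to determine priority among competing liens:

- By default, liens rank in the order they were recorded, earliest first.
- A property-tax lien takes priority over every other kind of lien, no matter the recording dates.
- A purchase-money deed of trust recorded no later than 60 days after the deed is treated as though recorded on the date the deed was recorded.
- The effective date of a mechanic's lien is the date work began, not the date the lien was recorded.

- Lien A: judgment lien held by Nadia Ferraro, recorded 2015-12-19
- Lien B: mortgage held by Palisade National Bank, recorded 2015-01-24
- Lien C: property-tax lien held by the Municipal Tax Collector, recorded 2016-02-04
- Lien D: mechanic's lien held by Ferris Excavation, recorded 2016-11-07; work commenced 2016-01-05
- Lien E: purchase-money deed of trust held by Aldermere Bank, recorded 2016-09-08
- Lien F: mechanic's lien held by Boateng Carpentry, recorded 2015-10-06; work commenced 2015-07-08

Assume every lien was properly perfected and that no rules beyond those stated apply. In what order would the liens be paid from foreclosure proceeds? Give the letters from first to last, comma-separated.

Adjusting effective dates: D relates back to 2016-01-05 (work commenced); E relates back to the deed date 2016-08-21; F relates back to 2015-07-08 (work commenced).
As a property-tax lien, C is senior to every other lien.
Remaining liens by effective date: B (2015-01-24), F (2015-07-08), A (2015-12-19), D (2016-01-05), E (2016-08-21).

C, B, F, A, D, E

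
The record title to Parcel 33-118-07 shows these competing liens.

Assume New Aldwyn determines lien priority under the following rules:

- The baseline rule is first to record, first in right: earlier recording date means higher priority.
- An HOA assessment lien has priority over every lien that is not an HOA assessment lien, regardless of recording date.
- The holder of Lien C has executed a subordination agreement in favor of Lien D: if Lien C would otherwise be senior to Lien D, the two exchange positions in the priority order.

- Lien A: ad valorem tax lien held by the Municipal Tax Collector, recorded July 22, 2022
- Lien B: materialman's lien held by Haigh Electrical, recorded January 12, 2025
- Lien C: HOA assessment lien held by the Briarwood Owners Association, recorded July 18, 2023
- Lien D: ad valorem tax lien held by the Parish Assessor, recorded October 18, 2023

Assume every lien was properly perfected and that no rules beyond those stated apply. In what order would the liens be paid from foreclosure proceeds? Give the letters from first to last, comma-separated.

As an HOA assessment lien, C is senior to every other lien.
Remaining liens by effective date: A (July 22, 2022), D (October 18, 2023), B (January 12, 2025).
Because C would otherwise rank above D, the subordination swaps them.

D, A, C, B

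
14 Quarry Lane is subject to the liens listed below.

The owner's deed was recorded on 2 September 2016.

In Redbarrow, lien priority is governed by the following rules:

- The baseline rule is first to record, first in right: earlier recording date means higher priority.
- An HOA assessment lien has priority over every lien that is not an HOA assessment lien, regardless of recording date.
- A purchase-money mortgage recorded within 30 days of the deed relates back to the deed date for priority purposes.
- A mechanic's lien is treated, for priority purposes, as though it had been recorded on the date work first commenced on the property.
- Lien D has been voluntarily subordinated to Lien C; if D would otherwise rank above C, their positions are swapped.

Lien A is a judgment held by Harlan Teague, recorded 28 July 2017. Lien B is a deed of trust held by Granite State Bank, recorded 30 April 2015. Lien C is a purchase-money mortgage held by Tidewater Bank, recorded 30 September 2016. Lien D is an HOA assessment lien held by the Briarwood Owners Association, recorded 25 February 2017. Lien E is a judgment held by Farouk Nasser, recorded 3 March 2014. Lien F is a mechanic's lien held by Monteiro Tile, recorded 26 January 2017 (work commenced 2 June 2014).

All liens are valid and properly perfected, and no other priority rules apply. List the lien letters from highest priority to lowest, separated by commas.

Effective dates: C was recorded within the 30-day window, so its effective date is the deed date 2 September 2016; F relates back to 2 June 2014 (work commenced).
D is an HOA assessment lien and takes priority over every other lien.
The other liens, earliest effective date first: E (3 March 2014), F (2 June 2014), B (30 April 2015), C (2 September 2016), A (28 July 2017).
Because D would otherwise rank above C, the subordination swaps them.

C, E, F, B, D, A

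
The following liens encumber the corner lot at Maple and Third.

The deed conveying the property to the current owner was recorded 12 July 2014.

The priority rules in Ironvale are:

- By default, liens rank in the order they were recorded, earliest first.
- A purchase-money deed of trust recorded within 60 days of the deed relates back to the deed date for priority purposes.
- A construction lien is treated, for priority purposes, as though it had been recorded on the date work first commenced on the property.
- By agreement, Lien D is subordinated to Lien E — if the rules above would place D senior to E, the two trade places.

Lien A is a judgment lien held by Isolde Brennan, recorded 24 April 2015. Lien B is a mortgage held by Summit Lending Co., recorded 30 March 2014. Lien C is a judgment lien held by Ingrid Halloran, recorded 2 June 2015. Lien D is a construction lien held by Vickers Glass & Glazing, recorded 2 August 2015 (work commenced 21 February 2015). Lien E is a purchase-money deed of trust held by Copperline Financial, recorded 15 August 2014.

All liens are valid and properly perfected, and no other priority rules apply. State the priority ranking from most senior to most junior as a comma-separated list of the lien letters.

B, E, D, A, C

First, effective dates: D is treated as recorded 21 February 2015, the work-commencement date; E was recorded within the 60-day window, so its effective date is the deed date 12 July 2014.
By effective date, earliest first: B (30 March 2014), E (12 July 2014), D (21 February 2015), A (24 April 2015), C (2 June 2015).
Since D is not senior to E, the subordination leaves the order unchanged.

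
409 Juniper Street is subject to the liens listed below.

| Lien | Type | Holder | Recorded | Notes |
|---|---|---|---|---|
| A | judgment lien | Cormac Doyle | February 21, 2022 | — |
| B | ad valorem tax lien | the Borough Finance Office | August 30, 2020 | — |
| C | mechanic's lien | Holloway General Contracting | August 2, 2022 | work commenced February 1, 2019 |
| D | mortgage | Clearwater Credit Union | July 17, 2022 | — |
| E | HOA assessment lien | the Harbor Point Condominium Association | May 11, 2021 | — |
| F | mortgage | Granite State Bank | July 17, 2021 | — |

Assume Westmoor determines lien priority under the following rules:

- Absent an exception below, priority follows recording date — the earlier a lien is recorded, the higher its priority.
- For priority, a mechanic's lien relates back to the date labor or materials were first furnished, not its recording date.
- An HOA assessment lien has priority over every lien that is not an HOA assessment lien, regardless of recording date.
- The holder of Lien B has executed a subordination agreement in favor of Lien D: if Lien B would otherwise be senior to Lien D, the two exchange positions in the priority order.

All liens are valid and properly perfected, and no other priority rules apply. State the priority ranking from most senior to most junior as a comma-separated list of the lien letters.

E, C, D, F, A, B

Adjusting effective dates: C's effective date is February 1, 2019, when work began.
E is an HOA assessment lien, so it outranks all other liens regardless of date.
Ordering the rest by effective date: C (February 1, 2019), B (August 30, 2020), F (July 17, 2021), A (February 21, 2022), D (July 17, 2022).
The subordination applies — B was senior to D — so B and D swap.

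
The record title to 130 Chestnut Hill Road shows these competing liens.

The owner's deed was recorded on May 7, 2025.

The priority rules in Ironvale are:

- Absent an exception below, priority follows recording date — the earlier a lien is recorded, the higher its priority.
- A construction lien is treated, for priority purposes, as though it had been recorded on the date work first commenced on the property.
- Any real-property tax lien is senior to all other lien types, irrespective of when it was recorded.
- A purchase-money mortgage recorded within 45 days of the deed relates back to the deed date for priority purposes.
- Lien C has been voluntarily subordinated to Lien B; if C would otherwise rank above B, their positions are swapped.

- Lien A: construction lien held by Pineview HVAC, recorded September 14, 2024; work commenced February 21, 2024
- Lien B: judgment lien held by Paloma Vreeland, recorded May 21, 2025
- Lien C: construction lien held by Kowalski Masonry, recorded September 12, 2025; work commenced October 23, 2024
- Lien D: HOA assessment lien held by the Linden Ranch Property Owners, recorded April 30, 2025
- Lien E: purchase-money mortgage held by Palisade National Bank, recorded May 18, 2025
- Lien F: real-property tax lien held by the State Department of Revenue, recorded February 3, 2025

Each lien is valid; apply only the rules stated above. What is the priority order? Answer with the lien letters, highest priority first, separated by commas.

F, A, B, D, E, C

Effective dates after the stated exceptions: A's effective date is February 21, 2024, when work began; C is treated as recorded October 23, 2024, the work-commencement date; E relates back to the deed date May 7, 2025.
As a real-property tax lien, F is senior to every other lien.
Among the remaining liens, by effective date: A (February 21, 2024), C (October 23, 2024), D (April 30, 2025), E (May 7, 2025), B (May 21, 2025).
Because C would otherwise rank above B, the subordination swaps them.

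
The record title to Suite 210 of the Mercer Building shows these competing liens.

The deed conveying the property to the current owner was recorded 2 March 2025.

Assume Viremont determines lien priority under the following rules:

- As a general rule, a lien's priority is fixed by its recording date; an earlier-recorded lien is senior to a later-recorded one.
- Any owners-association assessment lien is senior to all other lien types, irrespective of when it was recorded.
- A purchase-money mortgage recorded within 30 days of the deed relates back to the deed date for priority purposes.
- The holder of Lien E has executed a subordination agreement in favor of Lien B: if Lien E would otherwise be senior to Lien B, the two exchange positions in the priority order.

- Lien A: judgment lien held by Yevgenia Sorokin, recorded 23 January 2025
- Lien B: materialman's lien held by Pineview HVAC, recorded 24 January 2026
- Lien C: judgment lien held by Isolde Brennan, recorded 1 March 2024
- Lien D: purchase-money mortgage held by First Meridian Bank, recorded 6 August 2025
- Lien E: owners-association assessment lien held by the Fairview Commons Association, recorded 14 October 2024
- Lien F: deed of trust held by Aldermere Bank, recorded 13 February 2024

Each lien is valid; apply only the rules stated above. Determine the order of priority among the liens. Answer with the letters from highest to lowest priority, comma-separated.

Adjusting effective dates: D missed the 30-day window (157 days after the deed), so its recording date stands.
E is an owners-association assessment lien and takes priority over every other lien.
Ordering the rest by effective date: F (13 February 2024), C (1 March 2024), A (23 January 2025), D (6 August 2025), B (24 January 2026).
Because E would otherwise rank above B, the subordination swaps them.

B, F, C, A, D, E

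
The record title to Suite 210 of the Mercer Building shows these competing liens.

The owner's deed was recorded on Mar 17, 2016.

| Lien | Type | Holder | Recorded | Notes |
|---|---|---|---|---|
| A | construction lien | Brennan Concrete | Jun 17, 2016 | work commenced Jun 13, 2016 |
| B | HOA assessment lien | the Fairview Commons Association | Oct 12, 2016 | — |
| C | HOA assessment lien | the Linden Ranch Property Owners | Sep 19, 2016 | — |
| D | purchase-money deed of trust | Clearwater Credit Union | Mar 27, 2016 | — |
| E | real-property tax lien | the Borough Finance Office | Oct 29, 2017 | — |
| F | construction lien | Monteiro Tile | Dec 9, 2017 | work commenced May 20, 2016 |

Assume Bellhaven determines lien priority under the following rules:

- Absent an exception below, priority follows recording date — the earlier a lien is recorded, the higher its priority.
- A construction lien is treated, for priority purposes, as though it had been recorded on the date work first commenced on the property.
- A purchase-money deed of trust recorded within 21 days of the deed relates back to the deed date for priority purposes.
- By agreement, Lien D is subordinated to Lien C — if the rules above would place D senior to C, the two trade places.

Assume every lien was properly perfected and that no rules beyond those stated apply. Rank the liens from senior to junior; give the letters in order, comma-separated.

First, effective dates: A relates back to Jun 13, 2016 (work commenced); D's effective date is the deed date, Mar 17, 2016; F relates back to May 20, 2016 (work commenced).
By effective date, earliest first: D (Mar 17, 2016), F (May 20, 2016), A (Jun 13, 2016), C (Sep 19, 2016), B (Oct 12, 2016), E (Oct 29, 2017).
D is senior to C before the subordination, so the two trade places.

C, F, A, D, B, E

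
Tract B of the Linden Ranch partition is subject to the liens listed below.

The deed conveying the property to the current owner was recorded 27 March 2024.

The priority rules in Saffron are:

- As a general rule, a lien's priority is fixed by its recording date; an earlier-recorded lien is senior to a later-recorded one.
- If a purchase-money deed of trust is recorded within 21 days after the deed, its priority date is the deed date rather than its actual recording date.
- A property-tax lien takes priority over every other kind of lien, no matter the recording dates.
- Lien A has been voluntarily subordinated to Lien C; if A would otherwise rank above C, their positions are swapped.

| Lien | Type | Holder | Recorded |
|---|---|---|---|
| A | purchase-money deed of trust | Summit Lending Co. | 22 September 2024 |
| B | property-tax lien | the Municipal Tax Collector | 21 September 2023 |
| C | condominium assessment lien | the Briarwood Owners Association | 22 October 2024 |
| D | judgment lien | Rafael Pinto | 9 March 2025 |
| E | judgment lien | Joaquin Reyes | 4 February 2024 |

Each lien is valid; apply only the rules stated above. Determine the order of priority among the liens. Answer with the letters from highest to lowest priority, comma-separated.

Effective dates: A was recorded 179 days after the deed — beyond 21 days — so no relation-back applies.
B is a property-tax lien, so it outranks all other liens regardless of date.
The other liens, earliest effective date first: E (4 February 2024), A (22 September 2024), C (22 October 2024), D (9 March 2025).
A would otherwise be senior to C, so under the subordination agreement A and C exchange positions.

B, E, C, A, D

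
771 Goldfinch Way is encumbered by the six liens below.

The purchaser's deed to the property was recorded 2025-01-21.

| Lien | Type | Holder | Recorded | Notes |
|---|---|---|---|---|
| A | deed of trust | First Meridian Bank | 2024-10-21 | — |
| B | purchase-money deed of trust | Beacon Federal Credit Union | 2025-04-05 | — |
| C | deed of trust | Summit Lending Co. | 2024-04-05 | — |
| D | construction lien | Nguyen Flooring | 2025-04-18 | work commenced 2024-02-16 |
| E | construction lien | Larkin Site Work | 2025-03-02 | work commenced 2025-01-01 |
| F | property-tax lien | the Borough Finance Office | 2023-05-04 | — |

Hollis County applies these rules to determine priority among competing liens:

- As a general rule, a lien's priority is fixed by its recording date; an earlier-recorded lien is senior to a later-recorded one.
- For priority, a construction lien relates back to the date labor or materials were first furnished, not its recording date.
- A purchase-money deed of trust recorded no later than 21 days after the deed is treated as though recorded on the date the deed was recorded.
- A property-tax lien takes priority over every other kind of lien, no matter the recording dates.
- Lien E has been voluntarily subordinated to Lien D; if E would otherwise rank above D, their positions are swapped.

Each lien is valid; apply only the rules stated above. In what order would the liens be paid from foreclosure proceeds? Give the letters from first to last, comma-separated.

Effective dates: B was recorded 74 days after the deed, outside the 21-day window, so it keeps its recording date; D relates back to 2024-02-16 (work commenced); E is treated as recorded 2025-01-01, the work-commencement date.
As a property-tax lien, F is senior to every other lien.
Remaining liens by effective date: D (2024-02-16), C (2024-04-05), A (2024-10-21), E (2025-01-01), B (2025-04-05).
Since E is not senior to D, the subordination leaves the order unchanged.

F, D, C, A, E, B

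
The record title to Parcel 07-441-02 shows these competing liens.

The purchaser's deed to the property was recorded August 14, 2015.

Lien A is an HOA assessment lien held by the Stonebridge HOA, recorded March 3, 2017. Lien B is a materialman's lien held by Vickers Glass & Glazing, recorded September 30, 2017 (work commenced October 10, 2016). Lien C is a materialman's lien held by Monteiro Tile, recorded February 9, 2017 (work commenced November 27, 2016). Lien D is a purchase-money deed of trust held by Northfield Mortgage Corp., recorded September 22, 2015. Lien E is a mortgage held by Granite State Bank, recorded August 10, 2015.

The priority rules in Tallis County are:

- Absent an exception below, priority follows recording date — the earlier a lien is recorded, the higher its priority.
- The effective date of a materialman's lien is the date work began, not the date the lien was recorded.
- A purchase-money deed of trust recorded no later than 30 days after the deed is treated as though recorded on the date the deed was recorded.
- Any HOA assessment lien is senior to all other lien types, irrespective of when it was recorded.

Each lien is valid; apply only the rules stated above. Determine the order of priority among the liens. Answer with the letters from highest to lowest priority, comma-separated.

Effective dates after the stated exceptions: B's effective date is October 10, 2016, when work began; C is treated as recorded November 27, 2016, the work-commencement date; D was recorded 39 days after the deed, outside the 30-day window, so it keeps its recording date.
A is an HOA assessment lien and takes priority over every other lien.
The other liens, earliest effective date first: E (August 10, 2015), D (September 22, 2015), B (October 10, 2016), C (November 27, 2016).

A, E, D, B, C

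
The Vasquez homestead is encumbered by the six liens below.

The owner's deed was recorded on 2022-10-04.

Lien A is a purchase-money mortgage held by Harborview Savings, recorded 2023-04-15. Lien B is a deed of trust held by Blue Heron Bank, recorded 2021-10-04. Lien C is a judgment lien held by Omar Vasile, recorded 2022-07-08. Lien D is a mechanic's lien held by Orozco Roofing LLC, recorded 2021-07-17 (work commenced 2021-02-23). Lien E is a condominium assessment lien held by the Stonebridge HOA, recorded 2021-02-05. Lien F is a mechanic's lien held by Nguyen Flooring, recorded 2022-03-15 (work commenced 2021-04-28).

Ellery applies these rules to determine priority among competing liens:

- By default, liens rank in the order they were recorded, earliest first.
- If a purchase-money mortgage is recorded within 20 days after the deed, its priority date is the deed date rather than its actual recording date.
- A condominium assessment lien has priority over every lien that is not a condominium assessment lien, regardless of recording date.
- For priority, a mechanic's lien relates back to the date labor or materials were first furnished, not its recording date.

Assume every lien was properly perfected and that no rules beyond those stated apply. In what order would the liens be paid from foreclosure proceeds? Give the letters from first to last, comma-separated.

First, effective dates: A was recorded 193 days after the deed, outside the 20-day window, so it keeps its recording date; D is treated as recorded 2021-02-23, the work-commencement date; F is treated as recorded 2021-04-28, the work-commencement date.
As a condominium assessment lien, E is senior to every other lien.
The other liens, earliest effective date first: D (2021-02-23), F (2021-04-28), B (2021-10-04), C (2022-07-08), A (2023-04-15).

E, D, F, B, C, A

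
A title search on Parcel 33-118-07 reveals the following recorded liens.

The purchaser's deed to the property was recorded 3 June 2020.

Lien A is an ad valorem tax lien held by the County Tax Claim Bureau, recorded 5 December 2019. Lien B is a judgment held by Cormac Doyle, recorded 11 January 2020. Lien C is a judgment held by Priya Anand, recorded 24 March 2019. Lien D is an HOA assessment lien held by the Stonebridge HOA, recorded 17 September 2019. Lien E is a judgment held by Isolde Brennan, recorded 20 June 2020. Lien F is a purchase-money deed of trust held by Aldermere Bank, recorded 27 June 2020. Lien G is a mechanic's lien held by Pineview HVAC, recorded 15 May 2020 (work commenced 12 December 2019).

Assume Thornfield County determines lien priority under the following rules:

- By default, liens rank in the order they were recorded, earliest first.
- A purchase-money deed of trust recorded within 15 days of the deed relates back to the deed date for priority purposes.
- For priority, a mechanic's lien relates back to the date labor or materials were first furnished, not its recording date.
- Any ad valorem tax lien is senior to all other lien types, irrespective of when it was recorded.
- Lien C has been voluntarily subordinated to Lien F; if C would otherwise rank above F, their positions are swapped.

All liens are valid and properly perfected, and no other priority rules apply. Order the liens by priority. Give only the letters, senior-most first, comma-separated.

A, F, D, G, B, E, C

Effective dates after the stated exceptions: F was recorded 24 days after the deed, outside the 15-day window, so it keeps its recording date; G relates back to 12 December 2019 (work commenced).
As an ad valorem tax lien, A is senior to every other lien.
Remaining liens by effective date: C (24 March 2019), D (17 September 2019), G (12 December 2019), B (11 January 2020), E (20 June 2020), F (27 June 2020).
Because C would otherwise rank above F, the subordination swaps them.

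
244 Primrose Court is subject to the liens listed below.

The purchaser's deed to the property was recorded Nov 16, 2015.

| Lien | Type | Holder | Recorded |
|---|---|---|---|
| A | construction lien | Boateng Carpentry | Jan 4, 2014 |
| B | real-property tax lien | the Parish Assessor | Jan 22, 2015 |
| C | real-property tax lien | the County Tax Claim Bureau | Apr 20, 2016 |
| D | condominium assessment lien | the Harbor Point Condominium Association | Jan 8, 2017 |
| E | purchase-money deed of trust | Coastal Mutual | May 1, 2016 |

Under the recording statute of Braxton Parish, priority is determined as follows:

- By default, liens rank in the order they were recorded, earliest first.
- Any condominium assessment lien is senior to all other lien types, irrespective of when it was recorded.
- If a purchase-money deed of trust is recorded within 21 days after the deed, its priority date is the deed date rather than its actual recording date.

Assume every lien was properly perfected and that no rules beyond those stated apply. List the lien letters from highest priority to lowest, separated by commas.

Effective dates after the stated exceptions: E was recorded 167 days after the deed, outside the 21-day window, so it keeps its recording date.
D is a condominium assessment lien, so it outranks all other liens regardless of date.
Remaining liens by effective date: A (Jan 4, 2014), B (Jan 22, 2015), C (Apr 20, 2016), E (May 1, 2016).

D, A, B, C, E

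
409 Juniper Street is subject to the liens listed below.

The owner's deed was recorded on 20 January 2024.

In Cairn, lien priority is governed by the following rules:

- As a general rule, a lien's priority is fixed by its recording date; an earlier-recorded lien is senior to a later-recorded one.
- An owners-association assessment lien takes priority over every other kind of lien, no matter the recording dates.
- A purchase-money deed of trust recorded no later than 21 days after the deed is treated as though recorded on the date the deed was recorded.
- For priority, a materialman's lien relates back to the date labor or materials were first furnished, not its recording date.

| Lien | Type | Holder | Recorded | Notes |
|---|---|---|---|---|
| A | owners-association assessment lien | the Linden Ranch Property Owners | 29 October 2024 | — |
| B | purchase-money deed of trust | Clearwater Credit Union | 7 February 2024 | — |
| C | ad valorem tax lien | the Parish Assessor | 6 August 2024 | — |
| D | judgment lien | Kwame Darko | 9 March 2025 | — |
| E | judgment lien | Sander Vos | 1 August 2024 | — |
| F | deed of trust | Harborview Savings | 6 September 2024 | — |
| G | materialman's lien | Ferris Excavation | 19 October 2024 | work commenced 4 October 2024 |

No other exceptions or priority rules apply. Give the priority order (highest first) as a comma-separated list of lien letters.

A, B, E, C, F, G, D

First, effective dates: B relates back to the deed date 20 January 2024; G is treated as recorded 4 October 2024, the work-commencement date.
A, as an owners-association assessment lien, has superpriority and ranks first.
Among the remaining liens, by effective date: B (20 January 2024), E (1 August 2024), C (6 August 2024), F (6 September 2024), G (4 October 2024), D (9 March 2025).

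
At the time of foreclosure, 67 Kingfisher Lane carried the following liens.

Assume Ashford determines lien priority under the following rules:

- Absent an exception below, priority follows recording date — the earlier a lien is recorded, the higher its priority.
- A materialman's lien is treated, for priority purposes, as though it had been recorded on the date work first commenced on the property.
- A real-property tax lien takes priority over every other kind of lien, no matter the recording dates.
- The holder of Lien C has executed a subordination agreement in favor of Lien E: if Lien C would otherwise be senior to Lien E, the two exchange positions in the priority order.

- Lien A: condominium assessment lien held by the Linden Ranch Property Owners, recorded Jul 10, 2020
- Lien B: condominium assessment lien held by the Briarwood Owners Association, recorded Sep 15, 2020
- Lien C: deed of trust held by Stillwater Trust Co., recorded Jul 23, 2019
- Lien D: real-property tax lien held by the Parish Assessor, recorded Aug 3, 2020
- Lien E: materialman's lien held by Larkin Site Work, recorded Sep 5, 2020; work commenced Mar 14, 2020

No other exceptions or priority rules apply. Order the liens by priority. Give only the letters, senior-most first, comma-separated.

First, effective dates: E is treated as recorded Mar 14, 2020, the work-commencement date.
D is a real-property tax lien and takes priority over every other lien.
Ordering the rest by effective date: C (Jul 23, 2019), E (Mar 14, 2020), A (Jul 10, 2020), B (Sep 15, 2020).
The subordination applies — C was senior to E — so C and E swap.

D, E, C, A, B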